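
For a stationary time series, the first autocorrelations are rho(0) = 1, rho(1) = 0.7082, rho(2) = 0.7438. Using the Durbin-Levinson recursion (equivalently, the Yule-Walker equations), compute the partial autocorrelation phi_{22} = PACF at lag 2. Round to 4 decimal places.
\phi_{22} = 0.4860

The PACF at lag k is phi_{kk}, the last component of the solution
to the Yule-Walker system G_k phi = r_k where
  (G_k)_{ij} = rho(|i - j|), (r_k)_i = rho(i), i,j = 1..k.
Equivalently, Durbin-Levinson gives phi_{kk} iteratively:
  phi_{11} = rho(1)
  phi_{kk} = [rho(k) - sum_{j=1..k-1} phi_{k-1,j} rho(k-j)]
            / [1 - sum_{j=1..k-1} phi_{k-1,j} rho(j)],
  phi_{k,j} = phi_{k-1,j} - phi_{kk} phi_{k-1,k-j},  j = 1..k-1.
Step k = 1:
  phi_11 = rho(1) = 0.7082.
Step k = 2:
  phi_22 = [rho(2) - phi_11 rho(1)] / [1 - phi_11 rho(1)] = [0.7438 - (0.7082)(0.7082)] / [1 - (0.7082)(0.7082)]
         = 0.24225276 / 0.49845276 = 0.486.
Therefore phi_{22} = 0.4860.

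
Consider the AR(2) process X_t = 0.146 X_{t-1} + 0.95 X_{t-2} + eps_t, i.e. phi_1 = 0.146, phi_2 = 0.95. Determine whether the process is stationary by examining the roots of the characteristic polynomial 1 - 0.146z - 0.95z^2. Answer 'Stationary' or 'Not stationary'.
\text{Not stationary}

The AR(p) characteristic polynomial is P(z) = 1 - 0.146z - 0.95z^2.
Stationarity requires all roots to lie outside the unit circle, i.e. |z| > 1 for every root.
Set 1 + (-0.146) z + (-0.95) z^2 = 0, i.e. a z^2 + b z + c = 0 with a = -0.95, b = -0.146, c = 1.
Discriminant D = b^2 - 4ac = (-0.146)^2 - 4*(-0.95)*1 = 0.021316 - (-3.8) = 3.821316.
D >= 0, so the roots are real: z = (-b +/- sqrt(D)) / (2a) = (0.146 +/- 1.954819) / (-1.9).
  z_1 = (0.146 + 1.954819) / (-1.9) = -1.1057,   |z_1| = 1.1057.
  z_2 = (0.146 - 1.954819) / (-1.9) = 0.952,   |z_2| = 0.952.
Moduli of all roots: 1.1057, 0.9520.
All moduli strictly greater than 1? No.
Verdict: Not stationary.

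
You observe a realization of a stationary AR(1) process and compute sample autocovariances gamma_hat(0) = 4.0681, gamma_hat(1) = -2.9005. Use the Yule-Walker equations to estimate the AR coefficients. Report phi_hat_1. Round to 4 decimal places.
\hat\phi_{1} = -0.7130

The Yule-Walker equations for an AR(p) process read, in matrix form,
  Gamma_p phi = r_p,   with   (Gamma_p)_{ij} = gamma(|i - j|),
                       (r_p)_i = gamma(i),   i,j = 1..p.
Substitute the sample gammas (Toeplitz matrix and right-hand side of size 1):
  Gamma_p = [[4.0681]]
  r_p     = [-2.9005]
With p = 1 this is the single equation gamma(0) phi_1 = gamma(1):
  phi_hat_1 = gamma(1) / gamma(0) = -2.9005 / 4.0681 = -0.7130.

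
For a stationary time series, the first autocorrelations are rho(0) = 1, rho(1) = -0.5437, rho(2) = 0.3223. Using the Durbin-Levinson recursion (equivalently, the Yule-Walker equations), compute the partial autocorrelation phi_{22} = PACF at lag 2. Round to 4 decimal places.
\phi_{22} = 0.0379

The PACF at lag k is phi_{kk}, the last component of the solution
to the Yule-Walker system G_k phi = r_k where
  (G_k)_{ij} = rho(|i - j|), (r_k)_i = rho(i), i,j = 1..k.
Equivalently, Durbin-Levinson gives phi_{kk} iteratively:
  phi_{11} = rho(1)
  phi_{kk} = [rho(k) - sum_{j=1..k-1} phi_{k-1,j} rho(k-j)]
            / [1 - sum_{j=1..k-1} phi_{k-1,j} rho(j)],
  phi_{k,j} = phi_{k-1,j} - phi_{kk} phi_{k-1,k-j},  j = 1..k-1.
Step k = 1:
  phi_11 = rho(1) = -0.5437.
Step k = 2:
  phi_22 = [rho(2) - phi_11 rho(1)] / [1 - phi_11 rho(1)] = [0.3223 - (-0.5437)(-0.5437)] / [1 - (-0.5437)(-0.5437)]
         = 0.02669031 / 0.70439031 = 0.0379.
Therefore phi_{22} = 0.0379.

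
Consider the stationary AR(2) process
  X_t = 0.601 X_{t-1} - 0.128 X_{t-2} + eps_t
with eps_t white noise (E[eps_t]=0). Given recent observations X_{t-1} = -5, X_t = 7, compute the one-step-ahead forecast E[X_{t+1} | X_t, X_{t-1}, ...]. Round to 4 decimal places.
E[X_{t+1} \mid \mathcal F_t] = 4.8470

For an AR(p) model X_t = c + sum_i phi_i X_{t-i} + eps_t, the
one-step-ahead conditional mean is
  E[X_{t+1} | X_t, ...] = c + sum_i phi_i X_{t+1-i}.
Substitute known values:
  E[X_{t+1} | ...] = (0.601) * (7) + (-0.128) * (-5)
                   = 4.8470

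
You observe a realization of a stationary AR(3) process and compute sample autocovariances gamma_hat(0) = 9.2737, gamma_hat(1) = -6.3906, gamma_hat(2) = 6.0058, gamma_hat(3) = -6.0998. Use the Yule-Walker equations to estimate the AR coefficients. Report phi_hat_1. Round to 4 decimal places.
\hat\phi_{1} = -0.3700

The Yule-Walker equations for an AR(p) process read, in matrix form,
  Gamma_p phi = r_p,   with   (Gamma_p)_{ij} = gamma(|i - j|),
                       (r_p)_i = gamma(i),   i,j = 1..p.
Substitute the sample gammas (Toeplitz matrix and right-hand side of size 3):
  Gamma_p = [[9.2737, -6.3906, 6.0058], [-6.3906, 9.2737, -6.3906], [6.0058, -6.3906, 9.2737]]
  r_p     = [-6.3906, 6.0058, -6.0998]
Written out (R1..R3):
  (R1) 9.2737 phi_1 - 6.3906 phi_2 + 6.0058 phi_3 = -6.3906
  (R2) -6.3906 phi_1 + 9.2737 phi_2 - 6.3906 phi_3 = 6.0058
  (R3) 6.0058 phi_1 - 6.3906 phi_2 + 9.2737 phi_3 = -6.0998
Gaussian elimination:
  R2 <- R2 - (-6.3906/9.2737) R1 = R2 - (-0.68911) R1:  4.869873 phi_2 - 2.251943 phi_3 = 1.601973
  R3 <- R3 - (6.0058/9.2737) R1 = R3 - (0.647616) R1:  -2.251943 phi_2 + 5.384246 phi_3 = -1.961143
  R3 <- R3 - (-2.251943/4.869873) R2 = R3 - (-0.462423) R2:  4.342895 phi_3 = -1.220353
Back-substitution:
  phi_hat_3 = -1.220353 / 4.342895 = -0.281
  phi_hat_2 = (1.601973 - (-2.251943)(-0.281)) / 4.869873 = 0.199015
  phi_hat_1 = (-6.3906 - (-6.3906)(0.199015) - (6.0058)(-0.281)) / 9.2737 = -0.369987
So phi_hat = [-0.3700, 0.1990, -0.2810].
Therefore phi_hat_1 = -0.3700.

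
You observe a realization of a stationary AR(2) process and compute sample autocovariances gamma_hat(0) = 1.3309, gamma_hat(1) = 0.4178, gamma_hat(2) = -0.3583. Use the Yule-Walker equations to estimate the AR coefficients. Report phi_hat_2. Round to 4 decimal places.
\hat\phi_{2} = -0.4080

The Yule-Walker equations for an AR(p) process read, in matrix form,
  Gamma_p phi = r_p,   with   (Gamma_p)_{ij} = gamma(|i - j|),
                       (r_p)_i = gamma(i),   i,j = 1..p.
Substitute the sample gammas (Toeplitz matrix and right-hand side of size 2):
  Gamma_p = [[1.3309, 0.4178], [0.4178, 1.3309]]
  r_p     = [0.4178, -0.3583]
Written out:
  1.3309 phi_1 + 0.4178 phi_2 = 0.4178
  0.4178 phi_1 + 1.3309 phi_2 = -0.3583
Solve by Cramer's rule:
  det = gamma(0)^2 - gamma(1)^2 = (1.3309)^2 - (0.4178)^2 = 1.77129481 - 0.17455684 = 1.59673797
  phi_hat_1 = [gamma(1) gamma(0) - gamma(1) gamma(2)] / det = [(0.4178)(1.3309) - (0.4178)(-0.3583)] / 1.59673797 = 0.70574776 / 1.59673797 = 0.442
  phi_hat_2 = [gamma(0) gamma(2) - gamma(1)^2] / det = [(1.3309)(-0.3583) - (0.4178)^2] / 1.59673797 = -0.65141831 / 1.59673797 = -0.408
So phi_hat = [0.4420, -0.4080].
Therefore phi_hat_2 = -0.4080.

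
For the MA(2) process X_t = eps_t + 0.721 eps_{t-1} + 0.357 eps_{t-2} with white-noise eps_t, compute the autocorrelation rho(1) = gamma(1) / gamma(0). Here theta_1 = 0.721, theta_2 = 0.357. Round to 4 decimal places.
\rho(1) = 0.5939

For an MA(q) process with theta_0 = 1, the autocovariance is
  gamma(k) = sigma^2 * sum_{i=0..q-k} theta_i * theta_{i+k},
and rho(k) = gamma(k) / gamma(0). Sigma^2 cancels.
  numerator   = (1)*(0.721) + (0.721)*(0.357) = 0.978397.
  denominator = (1)^2 + (0.721)^2 + (0.357)^2 = 1.64729.
  rho(1) = 0.978397 / 1.64729 = 0.5939.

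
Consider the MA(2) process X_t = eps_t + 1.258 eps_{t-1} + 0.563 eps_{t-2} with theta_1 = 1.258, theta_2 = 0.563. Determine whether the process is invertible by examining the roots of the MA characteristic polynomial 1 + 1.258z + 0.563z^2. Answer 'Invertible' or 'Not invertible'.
\text{Invertible}

The MA(q) characteristic polynomial is P(z) = 1 + 1.258z + 0.563z^2.
Invertibility requires all roots to lie outside the unit circle, i.e. |z| > 1 for every root.
Set 1 + (1.258) z + (0.563) z^2 = 0, i.e. a z^2 + b z + c = 0 with a = 0.563, b = 1.258, c = 1.
Discriminant D = b^2 - 4ac = (1.258)^2 - 4*(0.563)*1 = 1.582564 - (2.252) = -0.669436.
D < 0, so the roots are the complex-conjugate pair z = (-b +/- i sqrt(-D)) / (2a) = -1.1172 +/- 0.7266i.
For a conjugate pair |z|^2 = z * conj(z) = (product of roots) = c/a = 1/(0.563) = 1.776199, so |z| = sqrt(1.776199) = 1.3327 for both roots.
Moduli of all roots: 1.3327, 1.3327.
All moduli strictly greater than 1? Yes.
Verdict: Invertible.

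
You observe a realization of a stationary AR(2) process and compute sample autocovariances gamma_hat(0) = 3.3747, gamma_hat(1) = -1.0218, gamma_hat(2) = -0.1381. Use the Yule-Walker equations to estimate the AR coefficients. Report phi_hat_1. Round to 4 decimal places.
\hat\phi_{1} = -0.3470

The Yule-Walker equations for an AR(p) process read, in matrix form,
  Gamma_p phi = r_p,   with   (Gamma_p)_{ij} = gamma(|i - j|),
                       (r_p)_i = gamma(i),   i,j = 1..p.
Substitute the sample gammas (Toeplitz matrix and right-hand side of size 2):
  Gamma_p = [[3.3747, -1.0218], [-1.0218, 3.3747]]
  r_p     = [-1.0218, -0.1381]
Written out:
  3.3747 phi_1 - 1.0218 phi_2 = -1.0218
  -1.0218 phi_1 + 3.3747 phi_2 = -0.1381
Solve by Cramer's rule:
  det = gamma(0)^2 - gamma(1)^2 = (3.3747)^2 - (-1.0218)^2 = 11.38860009 - 1.04407524 = 10.34452485
  phi_hat_1 = [gamma(1) gamma(0) - gamma(1) gamma(2)] / det = [(-1.0218)(3.3747) - (-1.0218)(-0.1381)] / 10.34452485 = -3.58937904 / 10.34452485 = -0.347
  phi_hat_2 = [gamma(0) gamma(2) - gamma(1)^2] / det = [(3.3747)(-0.1381) - (-1.0218)^2] / 10.34452485 = -1.51012131 / 10.34452485 = -0.146
So phi_hat = [-0.3470, -0.1460].
Therefore phi_hat_1 = -0.3470.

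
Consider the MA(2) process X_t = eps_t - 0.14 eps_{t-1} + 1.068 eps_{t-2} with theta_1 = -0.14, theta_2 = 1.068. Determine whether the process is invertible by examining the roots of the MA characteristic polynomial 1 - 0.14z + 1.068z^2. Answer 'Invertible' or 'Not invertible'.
\text{Not invertible}

The MA(q) characteristic polynomial is P(z) = 1 - 0.14z + 1.068z^2.
Invertibility requires all roots to lie outside the unit circle, i.e. |z| > 1 for every root.
Set 1 + (-0.14) z + (1.068) z^2 = 0, i.e. a z^2 + b z + c = 0 with a = 1.068, b = -0.14, c = 1.
Discriminant D = b^2 - 4ac = (-0.14)^2 - 4*(1.068)*1 = 0.0196 - (4.272) = -4.2524.
D < 0, so the roots are the complex-conjugate pair z = (-b +/- i sqrt(-D)) / (2a) = 0.0655 +/- 0.9654i.
For a conjugate pair |z|^2 = z * conj(z) = (product of roots) = c/a = 1/(1.068) = 0.93633, so |z| = sqrt(0.93633) = 0.9676 for both roots.
Moduli of all roots: 0.9676, 0.9676.
All moduli strictly greater than 1? No.
Verdict: Not invertible.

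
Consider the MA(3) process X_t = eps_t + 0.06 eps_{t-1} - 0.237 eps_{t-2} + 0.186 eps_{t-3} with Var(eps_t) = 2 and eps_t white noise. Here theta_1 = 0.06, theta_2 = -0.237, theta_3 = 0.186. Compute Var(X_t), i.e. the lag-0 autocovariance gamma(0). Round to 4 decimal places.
\gamma(0) = 2.1887

For an MA(q) process X_t = eps_t + sum_i theta_i eps_{t-i} with
Var(eps_t) = sigma^2, the variance is
  gamma(0) = sigma^2 * (1 + sum_i theta_i^2).
  sum_i theta_i^2 = (0.06)^2 + (-0.237)^2 + (0.186)^2 = 0.0036 + 0.056169 + 0.034596 = 0.094365.
  gamma(0) = 2 * (1 + 0.094365) = 2 * 1.094365 = 2.18873, which rounds to 2.1887.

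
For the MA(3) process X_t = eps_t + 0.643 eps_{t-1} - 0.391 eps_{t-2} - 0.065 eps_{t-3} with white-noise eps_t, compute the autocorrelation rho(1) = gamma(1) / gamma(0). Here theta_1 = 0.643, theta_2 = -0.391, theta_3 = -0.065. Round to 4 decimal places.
\rho(1) = 0.2655

For an MA(q) process with theta_0 = 1, the autocovariance is
  gamma(k) = sigma^2 * sum_{i=0..q-k} theta_i * theta_{i+k},
and rho(k) = gamma(k) / gamma(0). Sigma^2 cancels.
  numerator   = (1)*(0.643) + (0.643)*(-0.391) + (-0.391)*(-0.065) = 0.417002.
  denominator = (1)^2 + (0.643)^2 + (-0.391)^2 + (-0.065)^2 = 1.570555.
  rho(1) = 0.417002 / 1.570555 = 0.2655.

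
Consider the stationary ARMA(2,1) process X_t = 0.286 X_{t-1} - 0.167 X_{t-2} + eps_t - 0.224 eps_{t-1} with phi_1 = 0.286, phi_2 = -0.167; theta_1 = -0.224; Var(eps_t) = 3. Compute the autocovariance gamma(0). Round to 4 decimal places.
\gamma(0) = 3.0875

Multiply the model equation by X_{t-k} and take expectations. With theta_0 = psi_0 = 1 and psi_j the MA(infinity) weights, this gives
  gamma(k) - sum_i phi_i gamma(k-i) = c_k,
  c_k = sigma^2 * sum_{j=k..q} theta_j psi_{j-k}   (c_k = 0 for k > q),
using gamma(-m) = gamma(m).
psi-weights needed (psi_j = theta_j + sum_i phi_i psi_{j-i}):
  psi_1 = theta_1 + phi_1 = -0.224 + (0.286) = 0.062
Right-hand sides:
  c_0 = sigma^2 (1 + theta_1 psi_1) = 3 * (1 + (-0.224)(0.062)) = 3 * 0.986112 = 2.958336
  c_1 = sigma^2 theta_1 = 3 * (-0.224) = -0.672
  c_2 = 0
Equations for k = 0, 1, 2 (AR order 2, c_2 = 0):
  (E0) gamma(0) = phi_1 gamma(1) + phi_2 gamma(2) + c_0
  (E1) gamma(1) = phi_1 gamma(0) + phi_2 gamma(1) + c_1
  (E2) gamma(2) = phi_1 gamma(1) + phi_2 gamma(0)
From (E1): gamma(1) = A gamma(0) + B with
  A = phi_1 / (1 - phi_2) = 0.286 / 1.167 = 0.245073,   B = c_1 / (1 - phi_2) = -0.672 / 1.167 = -0.575835.
Insert (E2) into (E0): gamma(0) (1 - phi_2^2) = phi_1 (1 + phi_2) gamma(1) + c_0.
  phi_1 (1 + phi_2) = (0.286)(0.833) = 0.238238,   1 - phi_2^2 = 0.972111.
Replace gamma(1) by A gamma(0) + B and collect gamma(0):
  gamma(0) [0.972111 - (0.238238)(0.245073)] = (0.238238)(-0.575835) + 2.958336
  gamma(0) * 0.913725 = 2.82115
  gamma(0) = 2.82115 / 0.913725 = 3.087525.
Therefore gamma(0) = 3.0875 (to 4 decimal places).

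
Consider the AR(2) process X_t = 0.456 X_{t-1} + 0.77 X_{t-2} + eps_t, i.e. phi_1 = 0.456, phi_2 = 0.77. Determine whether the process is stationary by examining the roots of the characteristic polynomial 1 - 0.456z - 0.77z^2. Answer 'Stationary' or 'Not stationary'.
\text{Not stationary}

The AR(p) characteristic polynomial is P(z) = 1 - 0.456z - 0.77z^2.
Stationarity requires all roots to lie outside the unit circle, i.e. |z| > 1 for every root.
Set 1 + (-0.456) z + (-0.77) z^2 = 0, i.e. a z^2 + b z + c = 0 with a = -0.77, b = -0.456, c = 1.
Discriminant D = b^2 - 4ac = (-0.456)^2 - 4*(-0.77)*1 = 0.207936 - (-3.08) = 3.287936.
D >= 0, so the roots are real: z = (-b +/- sqrt(D)) / (2a) = (0.456 +/- 1.813267) / (-1.54).
  z_1 = (0.456 + 1.813267) / (-1.54) = -1.4735,   |z_1| = 1.4735.
  z_2 = (0.456 - 1.813267) / (-1.54) = 0.8813,   |z_2| = 0.8813.
Moduli of all roots: 1.4735, 0.8813.
All moduli strictly greater than 1? No.
Verdict: Not stationary.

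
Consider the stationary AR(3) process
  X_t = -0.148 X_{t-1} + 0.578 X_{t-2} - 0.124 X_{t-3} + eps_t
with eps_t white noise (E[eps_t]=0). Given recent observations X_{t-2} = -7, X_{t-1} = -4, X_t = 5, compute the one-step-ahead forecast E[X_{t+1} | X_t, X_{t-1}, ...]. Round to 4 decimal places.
E[X_{t+1} \mid \mathcal F_t] = -2.1840

For an AR(p) model X_t = c + sum_i phi_i X_{t-i} + eps_t, the
one-step-ahead conditional mean is
  E[X_{t+1} | X_t, ...] = c + sum_i phi_i X_{t+1-i}.
Substitute known values:
  E[X_{t+1} | ...] = (-0.148) * (5) + (0.578) * (-4) + (-0.124) * (-7)
                   = -2.1840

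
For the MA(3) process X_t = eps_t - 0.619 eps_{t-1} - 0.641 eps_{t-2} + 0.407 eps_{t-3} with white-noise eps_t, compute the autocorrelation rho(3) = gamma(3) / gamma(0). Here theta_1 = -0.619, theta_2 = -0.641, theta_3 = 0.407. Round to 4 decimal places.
\rho(3) = 0.2077

For an MA(q) process with theta_0 = 1, the autocovariance is
  gamma(k) = sigma^2 * sum_{i=0..q-k} theta_i * theta_{i+k},
and rho(k) = gamma(k) / gamma(0). Sigma^2 cancels.
  numerator   = (1)*(0.407) = 0.407.
  denominator = (1)^2 + (-0.619)^2 + (-0.641)^2 + (0.407)^2 = 1.959691.
  rho(3) = 0.407 / 1.959691 = 0.2077.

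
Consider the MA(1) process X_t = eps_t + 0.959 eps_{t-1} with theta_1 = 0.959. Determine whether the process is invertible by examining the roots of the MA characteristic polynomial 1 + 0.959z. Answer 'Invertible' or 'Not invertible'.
\text{Invertible}

The MA(q) characteristic polynomial is P(z) = 1 + 0.959z.
Invertibility requires all roots to lie outside the unit circle, i.e. |z| > 1 for every root.
This is linear in z: 1 + (0.959) z = 0  =>  z = -1/(0.959) = -1.042753,  |z| = 1.042753.
Moduli of all roots: 1.0428.
All moduli strictly greater than 1? Yes.
Verdict: Invertible.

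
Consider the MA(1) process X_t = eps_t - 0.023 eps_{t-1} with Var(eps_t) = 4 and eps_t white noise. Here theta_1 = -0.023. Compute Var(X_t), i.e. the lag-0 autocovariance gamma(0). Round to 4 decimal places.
\gamma(0) = 4.0021

For an MA(q) process X_t = eps_t + sum_i theta_i eps_{t-i} with
Var(eps_t) = sigma^2, the variance is
  gamma(0) = sigma^2 * (1 + sum_i theta_i^2).
  sum_i theta_i^2 = (-0.023)^2 = 0.000529.
  gamma(0) = 4 * (1 + 0.000529) = 4 * 1.000529 = 4.002116, which rounds to 4.0021.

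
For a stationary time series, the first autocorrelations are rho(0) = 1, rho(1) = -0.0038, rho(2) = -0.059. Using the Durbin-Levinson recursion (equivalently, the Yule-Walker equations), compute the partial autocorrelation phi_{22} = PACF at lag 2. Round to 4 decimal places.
\phi_{22} = -0.0590

The PACF at lag k is phi_{kk}, the last component of the solution
to the Yule-Walker system G_k phi = r_k where
  (G_k)_{ij} = rho(|i - j|), (r_k)_i = rho(i), i,j = 1..k.
Equivalently, Durbin-Levinson gives phi_{kk} iteratively:
  phi_{11} = rho(1)
  phi_{kk} = [rho(k) - sum_{j=1..k-1} phi_{k-1,j} rho(k-j)]
            / [1 - sum_{j=1..k-1} phi_{k-1,j} rho(j)],
  phi_{k,j} = phi_{k-1,j} - phi_{kk} phi_{k-1,k-j},  j = 1..k-1.
Step k = 1:
  phi_11 = rho(1) = -0.0038.
Step k = 2:
  phi_22 = [rho(2) - phi_11 rho(1)] / [1 - phi_11 rho(1)] = [-0.059 - (-0.0038)(-0.0038)] / [1 - (-0.0038)(-0.0038)]
         = -0.05901444 / 0.99998556 = -0.059.
Therefore phi_{22} = -0.0590.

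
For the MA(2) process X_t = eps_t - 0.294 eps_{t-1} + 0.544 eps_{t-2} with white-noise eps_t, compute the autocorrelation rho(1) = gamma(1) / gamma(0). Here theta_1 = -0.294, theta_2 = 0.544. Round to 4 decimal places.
\rho(1) = -0.3284

For an MA(q) process with theta_0 = 1, the autocovariance is
  gamma(k) = sigma^2 * sum_{i=0..q-k} theta_i * theta_{i+k},
and rho(k) = gamma(k) / gamma(0). Sigma^2 cancels.
  numerator   = (1)*(-0.294) + (-0.294)*(0.544) = -0.453936.
  denominator = (1)^2 + (-0.294)^2 + (0.544)^2 = 1.382372.
  rho(1) = -0.453936 / 1.382372 = -0.3284.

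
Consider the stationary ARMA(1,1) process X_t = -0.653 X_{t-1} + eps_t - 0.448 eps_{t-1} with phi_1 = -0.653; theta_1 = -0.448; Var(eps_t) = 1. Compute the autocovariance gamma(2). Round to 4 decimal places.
\gamma(2) = 1.6201

Multiply the model equation by X_{t-k} and take expectations. With theta_0 = psi_0 = 1 and psi_j the MA(infinity) weights, this gives
  gamma(k) - sum_i phi_i gamma(k-i) = c_k,
  c_k = sigma^2 * sum_{j=k..q} theta_j psi_{j-k}   (c_k = 0 for k > q),
using gamma(-m) = gamma(m).
psi-weights needed (psi_j = theta_j + sum_i phi_i psi_{j-i}):
  psi_1 = theta_1 + phi_1 = -0.448 + (-0.653) = -1.101
Right-hand sides:
  c_0 = sigma^2 (1 + theta_1 psi_1) = 1 * (1 + (-0.448)(-1.101)) = 1 * 1.493248 = 1.493248
  c_1 = sigma^2 theta_1 = 1 * (-0.448) = -0.448
  c_2 = 0
Equations for k = 0 and k = 1 (AR order 1):
  gamma(0) = phi_1 gamma(1) + c_0
  gamma(1) = phi_1 gamma(0) + c_1
Substituting the second into the first: gamma(0) (1 - phi_1^2) = c_0 + phi_1 c_1, so
  gamma(0) = (c_0 + phi_1 c_1) / (1 - phi_1^2) = (1.493248 + (-0.653)(-0.448)) / (1 - (-0.653)^2) = 1.785792 / 0.573591 = 3.113354.
  gamma(1) = phi_1 gamma(0) + c_1 = (-0.653)(3.113354) + (-0.448) = -2.48102.
For k = 2 (> q): gamma(2) = phi_1 gamma(1) = (-0.653)(-2.48102) = 1.620106.
Therefore gamma(2) = 1.6201 (to 4 decimal places).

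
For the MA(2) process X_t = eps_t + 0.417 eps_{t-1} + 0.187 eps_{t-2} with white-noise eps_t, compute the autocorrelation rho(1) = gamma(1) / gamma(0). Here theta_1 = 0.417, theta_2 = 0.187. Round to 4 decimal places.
\rho(1) = 0.4095

For an MA(q) process with theta_0 = 1, the autocovariance is
  gamma(k) = sigma^2 * sum_{i=0..q-k} theta_i * theta_{i+k},
and rho(k) = gamma(k) / gamma(0). Sigma^2 cancels.
  numerator   = (1)*(0.417) + (0.417)*(0.187) = 0.494979.
  denominator = (1)^2 + (0.417)^2 + (0.187)^2 = 1.208858.
  rho(1) = 0.494979 / 1.208858 = 0.4095.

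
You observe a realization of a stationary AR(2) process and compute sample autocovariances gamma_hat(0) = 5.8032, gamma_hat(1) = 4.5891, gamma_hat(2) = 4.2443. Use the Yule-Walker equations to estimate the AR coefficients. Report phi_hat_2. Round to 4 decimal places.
\hat\phi_{2} = 0.2830

The Yule-Walker equations for an AR(p) process read, in matrix form,
  Gamma_p phi = r_p,   with   (Gamma_p)_{ij} = gamma(|i - j|),
                       (r_p)_i = gamma(i),   i,j = 1..p.
Substitute the sample gammas (Toeplitz matrix and right-hand side of size 2):
  Gamma_p = [[5.8032, 4.5891], [4.5891, 5.8032]]
  r_p     = [4.5891, 4.2443]
Written out:
  5.8032 phi_1 + 4.5891 phi_2 = 4.5891
  4.5891 phi_1 + 5.8032 phi_2 = 4.2443
Solve by Cramer's rule:
  det = gamma(0)^2 - gamma(1)^2 = (5.8032)^2 - (4.5891)^2 = 33.67713024 - 21.05983881 = 12.61729143
  phi_hat_1 = [gamma(1) gamma(0) - gamma(1) gamma(2)] / det = [(4.5891)(5.8032) - (4.5891)(4.2443)] / 12.61729143 = 7.15394799 / 12.61729143 = 0.567
  phi_hat_2 = [gamma(0) gamma(2) - gamma(1)^2] / det = [(5.8032)(4.2443) - (4.5891)^2] / 12.61729143 = 3.57068295 / 12.61729143 = 0.283
So phi_hat = [0.5670, 0.2830].
Therefore phi_hat_2 = 0.2830.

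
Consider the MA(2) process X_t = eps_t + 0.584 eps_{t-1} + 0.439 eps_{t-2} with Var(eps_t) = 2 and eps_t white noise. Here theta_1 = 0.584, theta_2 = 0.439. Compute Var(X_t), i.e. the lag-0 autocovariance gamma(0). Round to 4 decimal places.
\gamma(0) = 3.0676

For an MA(q) process X_t = eps_t + sum_i theta_i eps_{t-i} with
Var(eps_t) = sigma^2, the variance is
  gamma(0) = sigma^2 * (1 + sum_i theta_i^2).
  sum_i theta_i^2 = (0.584)^2 + (0.439)^2 = 0.341056 + 0.192721 = 0.533777.
  gamma(0) = 2 * (1 + 0.533777) = 2 * 1.533777 = 3.067554, which rounds to 3.0676.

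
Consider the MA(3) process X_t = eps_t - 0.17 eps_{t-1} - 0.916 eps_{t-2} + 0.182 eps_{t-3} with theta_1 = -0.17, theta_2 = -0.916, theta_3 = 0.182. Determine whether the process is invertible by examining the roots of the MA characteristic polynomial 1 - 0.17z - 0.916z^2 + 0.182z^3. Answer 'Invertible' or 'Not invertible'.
\text{Invertible}

The MA(q) characteristic polynomial is P(z) = 1 - 0.17z - 0.916z^2 + 0.182z^3.
Invertibility requires all roots to lie outside the unit circle, i.e. |z| > 1 for every root.
Degree 3: look for a simple real root z0 first, then factor out (1 - z/z0) and solve the remaining quadratic.
Testing z0 = 5: P(5) = 1 + (-0.17)(5) + (-0.916)(5)^2 + (0.182)(5)^3
  = 1 + (-0.85) + (-22.9) + (22.75) = 0.  So z_0 = 5 is a root, |z_0| = 5.
Divide out the factor (1 - 0.2 z) = (1 - z/z0) (since 1/z0 = 0.2):
  P(z) = (1 - 0.2 z)(1 + (0.03) z + (-0.91) z^2)
  [check: z-coef 0.03 - (0.2) = -0.17; z^2-coef -0.91 - (0.2)(0.03) = -0.916; z^3-coef -(0.2)(-0.91) = 0.182.]
Remaining roots from the quadratic factor 1 + (0.03) z + (-0.91) z^2:
  Set 1 + (0.03) z + (-0.91) z^2 = 0, i.e. a z^2 + b z + c = 0 with a = -0.91, b = 0.03, c = 1.
  Discriminant D = b^2 - 4ac = (0.03)^2 - 4*(-0.91)*1 = 0.0009 - (-3.64) = 3.6409.
  D >= 0, so the roots are real: z = (-b +/- sqrt(D)) / (2a) = (-0.03 +/- 1.908114) / (-1.82).
    z_1 = (-0.03 + 1.908114) / (-1.82) = -1.0319,   |z_1| = 1.0319.
    z_2 = (-0.03 - 1.908114) / (-1.82) = 1.0649,   |z_2| = 1.0649.
Moduli of all roots: 5.0000, 1.0319, 1.0649.
All moduli strictly greater than 1? Yes.
Verdict: Invertible.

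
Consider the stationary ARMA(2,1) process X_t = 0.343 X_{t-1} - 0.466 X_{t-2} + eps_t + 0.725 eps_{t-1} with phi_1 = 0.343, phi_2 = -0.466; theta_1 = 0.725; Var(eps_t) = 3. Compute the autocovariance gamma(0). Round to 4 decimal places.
\gamma(0) = 7.5604

Multiply the model equation by X_{t-k} and take expectations. With theta_0 = psi_0 = 1 and psi_j the MA(infinity) weights, this gives
  gamma(k) - sum_i phi_i gamma(k-i) = c_k,
  c_k = sigma^2 * sum_{j=k..q} theta_j psi_{j-k}   (c_k = 0 for k > q),
using gamma(-m) = gamma(m).
psi-weights needed (psi_j = theta_j + sum_i phi_i psi_{j-i}):
  psi_1 = theta_1 + phi_1 = 0.725 + (0.343) = 1.068
Right-hand sides:
  c_0 = sigma^2 (1 + theta_1 psi_1) = 3 * (1 + (0.725)(1.068)) = 3 * 1.7743 = 5.3229
  c_1 = sigma^2 theta_1 = 3 * (0.725) = 2.175
  c_2 = 0
Equations for k = 0, 1, 2 (AR order 2, c_2 = 0):
  (E0) gamma(0) = phi_1 gamma(1) + phi_2 gamma(2) + c_0
  (E1) gamma(1) = phi_1 gamma(0) + phi_2 gamma(1) + c_1
  (E2) gamma(2) = phi_1 gamma(1) + phi_2 gamma(0)
From (E1): gamma(1) = A gamma(0) + B with
  A = phi_1 / (1 - phi_2) = 0.343 / 1.466 = 0.23397,   B = c_1 / (1 - phi_2) = 2.175 / 1.466 = 1.483629.
Insert (E2) into (E0): gamma(0) (1 - phi_2^2) = phi_1 (1 + phi_2) gamma(1) + c_0.
  phi_1 (1 + phi_2) = (0.343)(0.534) = 0.183162,   1 - phi_2^2 = 0.782844.
Replace gamma(1) by A gamma(0) + B and collect gamma(0):
  gamma(0) [0.782844 - (0.183162)(0.23397)] = (0.183162)(1.483629) + 5.3229
  gamma(0) * 0.73999 = 5.594644
  gamma(0) = 5.594644 / 0.73999 = 7.560437.
Therefore gamma(0) = 7.5604 (to 4 decimal places).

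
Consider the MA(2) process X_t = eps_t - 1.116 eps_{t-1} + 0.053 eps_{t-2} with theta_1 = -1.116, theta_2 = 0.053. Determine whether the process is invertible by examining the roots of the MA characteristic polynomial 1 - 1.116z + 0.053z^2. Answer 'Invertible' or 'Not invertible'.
\text{Not invertible}

The MA(q) characteristic polynomial is P(z) = 1 - 1.116z + 0.053z^2.
Invertibility requires all roots to lie outside the unit circle, i.e. |z| > 1 for every root.
Set 1 + (-1.116) z + (0.053) z^2 = 0, i.e. a z^2 + b z + c = 0 with a = 0.053, b = -1.116, c = 1.
Discriminant D = b^2 - 4ac = (-1.116)^2 - 4*(0.053)*1 = 1.245456 - (0.212) = 1.033456.
D >= 0, so the roots are real: z = (-b +/- sqrt(D)) / (2a) = (1.116 +/- 1.01659) / (0.106).
  z_1 = (1.116 + 1.01659) / (0.106) = 20.1188,   |z_1| = 20.1188.
  z_2 = (1.116 - 1.01659) / (0.106) = 0.9378,   |z_2| = 0.9378.
Moduli of all roots: 20.1188, 0.9378.
All moduli strictly greater than 1? No.
Verdict: Not invertible.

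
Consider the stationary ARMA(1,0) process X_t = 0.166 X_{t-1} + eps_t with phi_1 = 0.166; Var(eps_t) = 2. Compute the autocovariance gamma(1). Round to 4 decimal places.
\gamma(1) = 0.3414

Multiply the model equation by X_{t-k} and take expectations. With theta_0 = psi_0 = 1 and psi_j the MA(infinity) weights, this gives
  gamma(k) - sum_i phi_i gamma(k-i) = c_k,
  c_k = sigma^2 * sum_{j=k..q} theta_j psi_{j-k}   (c_k = 0 for k > q),
using gamma(-m) = gamma(m).
Pure AR (q = 0): c_0 = sigma^2 = 2, c_k = 0 for k >= 1.
Equations for k = 0 and k = 1 (AR order 1):
  gamma(0) = phi_1 gamma(1) + c_0
  gamma(1) = phi_1 gamma(0) + c_1
Substituting the second into the first: gamma(0) (1 - phi_1^2) = c_0 + phi_1 c_1, so
  gamma(0) = c_0 / (1 - phi_1^2) = 2 / (1 - (0.166)^2) = 2 / 0.972444 = 2.056674.
  gamma(1) = phi_1 gamma(0) = (0.166)(2.056674) = 0.341408.
Therefore gamma(1) = 0.3414 (to 4 decimal places).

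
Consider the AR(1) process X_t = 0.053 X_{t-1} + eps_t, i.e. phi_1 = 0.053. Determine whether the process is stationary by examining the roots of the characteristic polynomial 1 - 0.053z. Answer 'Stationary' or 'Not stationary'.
\text{Stationary}

The AR(p) characteristic polynomial is P(z) = 1 - 0.053z.
Stationarity requires all roots to lie outside the unit circle, i.e. |z| > 1 for every root.
This is linear in z: 1 + (-0.053) z = 0  =>  z = -1/(-0.053) = 18.867925,  |z| = 18.867925.
Moduli of all roots: 18.8679.
All moduli strictly greater than 1? Yes.
Verdict: Stationary.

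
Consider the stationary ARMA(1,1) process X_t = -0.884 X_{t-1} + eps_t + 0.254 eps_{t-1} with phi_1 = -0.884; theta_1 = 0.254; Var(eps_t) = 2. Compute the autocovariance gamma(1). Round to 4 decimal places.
\gamma(1) = -4.4709

Multiply the model equation by X_{t-k} and take expectations. With theta_0 = psi_0 = 1 and psi_j the MA(infinity) weights, this gives
  gamma(k) - sum_i phi_i gamma(k-i) = c_k,
  c_k = sigma^2 * sum_{j=k..q} theta_j psi_{j-k}   (c_k = 0 for k > q),
using gamma(-m) = gamma(m).
psi-weights needed (psi_j = theta_j + sum_i phi_i psi_{j-i}):
  psi_1 = theta_1 + phi_1 = 0.254 + (-0.884) = -0.63
Right-hand sides:
  c_0 = sigma^2 (1 + theta_1 psi_1) = 2 * (1 + (0.254)(-0.63)) = 2 * 0.83998 = 1.67996
  c_1 = sigma^2 theta_1 = 2 * (0.254) = 0.508
  c_2 = 0
Equations for k = 0 and k = 1 (AR order 1):
  gamma(0) = phi_1 gamma(1) + c_0
  gamma(1) = phi_1 gamma(0) + c_1
Substituting the second into the first: gamma(0) (1 - phi_1^2) = c_0 + phi_1 c_1, so
  gamma(0) = (c_0 + phi_1 c_1) / (1 - phi_1^2) = (1.67996 + (-0.884)(0.508)) / (1 - (-0.884)^2) = 1.230888 / 0.218544 = 5.632221.
  gamma(1) = phi_1 gamma(0) + c_1 = (-0.884)(5.632221) + (0.508) = -4.470883.
Therefore gamma(1) = -4.4709 (to 4 decimal places).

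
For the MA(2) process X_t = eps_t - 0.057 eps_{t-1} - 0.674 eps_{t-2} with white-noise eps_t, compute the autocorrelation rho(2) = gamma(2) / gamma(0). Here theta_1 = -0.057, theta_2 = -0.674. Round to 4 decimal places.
\rho(2) = -0.4624

For an MA(q) process with theta_0 = 1, the autocovariance is
  gamma(k) = sigma^2 * sum_{i=0..q-k} theta_i * theta_{i+k},
and rho(k) = gamma(k) / gamma(0). Sigma^2 cancels.
  numerator   = (1)*(-0.674) = -0.674.
  denominator = (1)^2 + (-0.057)^2 + (-0.674)^2 = 1.457525.
  rho(2) = -0.674 / 1.457525 = -0.4624.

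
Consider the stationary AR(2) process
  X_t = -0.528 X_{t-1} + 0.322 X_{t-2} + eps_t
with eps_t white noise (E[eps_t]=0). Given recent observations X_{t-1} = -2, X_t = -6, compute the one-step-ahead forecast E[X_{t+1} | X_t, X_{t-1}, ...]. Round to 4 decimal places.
E[X_{t+1} \mid \mathcal F_t] = 2.5240

For an AR(p) model X_t = c + sum_i phi_i X_{t-i} + eps_t, the
one-step-ahead conditional mean is
  E[X_{t+1} | X_t, ...] = c + sum_i phi_i X_{t+1-i}.
Substitute known values:
  E[X_{t+1} | ...] = (-0.528) * (-6) + (0.322) * (-2)
                   = 2.5240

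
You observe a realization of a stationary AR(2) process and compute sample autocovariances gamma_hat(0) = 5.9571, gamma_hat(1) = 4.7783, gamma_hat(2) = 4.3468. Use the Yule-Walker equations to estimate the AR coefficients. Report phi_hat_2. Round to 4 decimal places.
\hat\phi_{2} = 0.2420

The Yule-Walker equations for an AR(p) process read, in matrix form,
  Gamma_p phi = r_p,   with   (Gamma_p)_{ij} = gamma(|i - j|),
                       (r_p)_i = gamma(i),   i,j = 1..p.
Substitute the sample gammas (Toeplitz matrix and right-hand side of size 2):
  Gamma_p = [[5.9571, 4.7783], [4.7783, 5.9571]]
  r_p     = [4.7783, 4.3468]
Written out:
  5.9571 phi_1 + 4.7783 phi_2 = 4.7783
  4.7783 phi_1 + 5.9571 phi_2 = 4.3468
Solve by Cramer's rule:
  det = gamma(0)^2 - gamma(1)^2 = (5.9571)^2 - (4.7783)^2 = 35.48704041 - 22.83215089 = 12.65488952
  phi_hat_1 = [gamma(1) gamma(0) - gamma(1) gamma(2)] / det = [(4.7783)(5.9571) - (4.7783)(4.3468)] / 12.65488952 = 7.69449649 / 12.65488952 = 0.608
  phi_hat_2 = [gamma(0) gamma(2) - gamma(1)^2] / det = [(5.9571)(4.3468) - (4.7783)^2] / 12.65488952 = 3.06217139 / 12.65488952 = 0.242
So phi_hat = [0.6080, 0.2420].
Therefore phi_hat_2 = 0.2420.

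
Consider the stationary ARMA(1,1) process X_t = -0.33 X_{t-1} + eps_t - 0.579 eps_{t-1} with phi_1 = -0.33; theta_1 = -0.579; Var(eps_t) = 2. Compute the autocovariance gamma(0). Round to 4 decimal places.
\gamma(0) = 3.8545

Multiply the model equation by X_{t-k} and take expectations. With theta_0 = psi_0 = 1 and psi_j the MA(infinity) weights, this gives
  gamma(k) - sum_i phi_i gamma(k-i) = c_k,
  c_k = sigma^2 * sum_{j=k..q} theta_j psi_{j-k}   (c_k = 0 for k > q),
using gamma(-m) = gamma(m).
psi-weights needed (psi_j = theta_j + sum_i phi_i psi_{j-i}):
  psi_1 = theta_1 + phi_1 = -0.579 + (-0.33) = -0.909
Right-hand sides:
  c_0 = sigma^2 (1 + theta_1 psi_1) = 2 * (1 + (-0.579)(-0.909)) = 2 * 1.526311 = 3.052622
  c_1 = sigma^2 theta_1 = 2 * (-0.579) = -1.158
  c_2 = 0
Equations for k = 0 and k = 1 (AR order 1):
  gamma(0) = phi_1 gamma(1) + c_0
  gamma(1) = phi_1 gamma(0) + c_1
Substituting the second into the first: gamma(0) (1 - phi_1^2) = c_0 + phi_1 c_1, so
  gamma(0) = (c_0 + phi_1 c_1) / (1 - phi_1^2) = (3.052622 + (-0.33)(-1.158)) / (1 - (-0.33)^2) = 3.434762 / 0.8911 = 3.854519.
Therefore gamma(0) = 3.8545 (to 4 decimal places).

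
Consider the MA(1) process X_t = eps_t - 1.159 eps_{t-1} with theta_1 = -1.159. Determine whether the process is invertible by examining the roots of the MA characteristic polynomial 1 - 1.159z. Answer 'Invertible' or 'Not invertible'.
\text{Not invertible}

The MA(q) characteristic polynomial is P(z) = 1 - 1.159z.
Invertibility requires all roots to lie outside the unit circle, i.e. |z| > 1 for every root.
This is linear in z: 1 + (-1.159) z = 0  =>  z = -1/(-1.159) = 0.862813,  |z| = 0.862813.
Moduli of all roots: 0.8628.
All moduli strictly greater than 1? No.
Verdict: Not invertible.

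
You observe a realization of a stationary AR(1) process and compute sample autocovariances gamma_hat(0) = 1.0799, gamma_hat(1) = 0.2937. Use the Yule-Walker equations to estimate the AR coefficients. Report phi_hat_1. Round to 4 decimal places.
\hat\phi_{1} = 0.2720

The Yule-Walker equations for an AR(p) process read, in matrix form,
  Gamma_p phi = r_p,   with   (Gamma_p)_{ij} = gamma(|i - j|),
                       (r_p)_i = gamma(i),   i,j = 1..p.
Substitute the sample gammas (Toeplitz matrix and right-hand side of size 1):
  Gamma_p = [[1.0799]]
  r_p     = [0.2937]
With p = 1 this is the single equation gamma(0) phi_1 = gamma(1):
  phi_hat_1 = gamma(1) / gamma(0) = 0.2937 / 1.0799 = 0.2720.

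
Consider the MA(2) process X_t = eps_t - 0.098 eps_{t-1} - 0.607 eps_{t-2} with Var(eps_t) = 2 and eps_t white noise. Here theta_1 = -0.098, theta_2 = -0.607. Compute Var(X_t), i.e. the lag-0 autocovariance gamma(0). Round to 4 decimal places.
\gamma(0) = 2.7561

For an MA(q) process X_t = eps_t + sum_i theta_i eps_{t-i} with
Var(eps_t) = sigma^2, the variance is
  gamma(0) = sigma^2 * (1 + sum_i theta_i^2).
  sum_i theta_i^2 = (-0.098)^2 + (-0.607)^2 = 0.009604 + 0.368449 = 0.378053.
  gamma(0) = 2 * (1 + 0.378053) = 2 * 1.378053 = 2.756106, which rounds to 2.7561.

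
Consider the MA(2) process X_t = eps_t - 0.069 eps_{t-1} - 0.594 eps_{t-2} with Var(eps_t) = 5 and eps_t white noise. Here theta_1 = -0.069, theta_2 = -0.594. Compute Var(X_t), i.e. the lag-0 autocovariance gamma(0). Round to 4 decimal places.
\gamma(0) = 6.7880

For an MA(q) process X_t = eps_t + sum_i theta_i eps_{t-i} with
Var(eps_t) = sigma^2, the variance is
  gamma(0) = sigma^2 * (1 + sum_i theta_i^2).
  sum_i theta_i^2 = (-0.069)^2 + (-0.594)^2 = 0.004761 + 0.352836 = 0.357597.
  gamma(0) = 5 * (1 + 0.357597) = 5 * 1.357597 = 6.787985, which rounds to 6.7880.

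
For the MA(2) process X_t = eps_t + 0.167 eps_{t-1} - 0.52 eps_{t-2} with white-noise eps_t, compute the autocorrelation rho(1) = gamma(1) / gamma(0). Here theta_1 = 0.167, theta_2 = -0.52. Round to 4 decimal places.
\rho(1) = 0.0617

For an MA(q) process with theta_0 = 1, the autocovariance is
  gamma(k) = sigma^2 * sum_{i=0..q-k} theta_i * theta_{i+k},
and rho(k) = gamma(k) / gamma(0). Sigma^2 cancels.
  numerator   = (1)*(0.167) + (0.167)*(-0.52) = 0.08016.
  denominator = (1)^2 + (0.167)^2 + (-0.52)^2 = 1.298289.
  rho(1) = 0.08016 / 1.298289 = 0.0617.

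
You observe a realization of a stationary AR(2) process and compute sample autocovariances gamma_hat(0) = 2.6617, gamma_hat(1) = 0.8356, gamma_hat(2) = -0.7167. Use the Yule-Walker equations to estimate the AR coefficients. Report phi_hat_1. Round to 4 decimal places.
\hat\phi_{1} = 0.4420

The Yule-Walker equations for an AR(p) process read, in matrix form,
  Gamma_p phi = r_p,   with   (Gamma_p)_{ij} = gamma(|i - j|),
                       (r_p)_i = gamma(i),   i,j = 1..p.
Substitute the sample gammas (Toeplitz matrix and right-hand side of size 2):
  Gamma_p = [[2.6617, 0.8356], [0.8356, 2.6617]]
  r_p     = [0.8356, -0.7167]
Written out:
  2.6617 phi_1 + 0.8356 phi_2 = 0.8356
  0.8356 phi_1 + 2.6617 phi_2 = -0.7167
Solve by Cramer's rule:
  det = gamma(0)^2 - gamma(1)^2 = (2.6617)^2 - (0.8356)^2 = 7.08464689 - 0.69822736 = 6.38641953
  phi_hat_1 = [gamma(1) gamma(0) - gamma(1) gamma(2)] / det = [(0.8356)(2.6617) - (0.8356)(-0.7167)] / 6.38641953 = 2.82299104 / 6.38641953 = 0.442
  phi_hat_2 = [gamma(0) gamma(2) - gamma(1)^2] / det = [(2.6617)(-0.7167) - (0.8356)^2] / 6.38641953 = -2.60586775 / 6.38641953 = -0.408
So phi_hat = [0.4420, -0.4080].
Therefore phi_hat_1 = 0.4420.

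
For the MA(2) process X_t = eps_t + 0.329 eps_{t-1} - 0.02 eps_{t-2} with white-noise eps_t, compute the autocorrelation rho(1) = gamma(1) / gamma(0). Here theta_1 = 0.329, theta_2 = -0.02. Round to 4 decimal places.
\rho(1) = 0.2908

For an MA(q) process with theta_0 = 1, the autocovariance is
  gamma(k) = sigma^2 * sum_{i=0..q-k} theta_i * theta_{i+k},
and rho(k) = gamma(k) / gamma(0). Sigma^2 cancels.
  numerator   = (1)*(0.329) + (0.329)*(-0.02) = 0.32242.
  denominator = (1)^2 + (0.329)^2 + (-0.02)^2 = 1.108641.
  rho(1) = 0.32242 / 1.108641 = 0.2908.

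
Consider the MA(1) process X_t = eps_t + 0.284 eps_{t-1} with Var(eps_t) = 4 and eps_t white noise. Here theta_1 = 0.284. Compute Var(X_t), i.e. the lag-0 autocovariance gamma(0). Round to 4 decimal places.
\gamma(0) = 4.3226

For an MA(q) process X_t = eps_t + sum_i theta_i eps_{t-i} with
Var(eps_t) = sigma^2, the variance is
  gamma(0) = sigma^2 * (1 + sum_i theta_i^2).
  sum_i theta_i^2 = (0.284)^2 = 0.080656.
  gamma(0) = 4 * (1 + 0.080656) = 4 * 1.080656 = 4.322624, which rounds to 4.3226.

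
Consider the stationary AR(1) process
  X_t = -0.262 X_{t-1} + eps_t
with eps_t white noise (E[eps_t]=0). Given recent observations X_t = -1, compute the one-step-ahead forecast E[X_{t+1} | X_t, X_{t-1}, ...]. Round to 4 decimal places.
E[X_{t+1} \mid \mathcal F_t] = 0.2620

For an AR(p) model X_t = c + sum_i phi_i X_{t-i} + eps_t, the
one-step-ahead conditional mean is
  E[X_{t+1} | X_t, ...] = c + sum_i phi_i X_{t+1-i}.
Substitute known values:
  E[X_{t+1} | ...] = (-0.262) * (-1)
                   = 0.2620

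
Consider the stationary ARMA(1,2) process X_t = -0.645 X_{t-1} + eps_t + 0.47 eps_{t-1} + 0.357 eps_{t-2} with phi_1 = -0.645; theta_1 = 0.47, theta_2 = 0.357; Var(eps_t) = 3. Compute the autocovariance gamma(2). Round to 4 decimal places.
\gamma(2) = 2.0406

Multiply the model equation by X_{t-k} and take expectations. With theta_0 = psi_0 = 1 and psi_j the MA(infinity) weights, this gives
  gamma(k) - sum_i phi_i gamma(k-i) = c_k,
  c_k = sigma^2 * sum_{j=k..q} theta_j psi_{j-k}   (c_k = 0 for k > q),
using gamma(-m) = gamma(m).
psi-weights needed (psi_j = theta_j + sum_i phi_i psi_{j-i}):
  psi_1 = theta_1 + phi_1 = 0.47 + (-0.645) = -0.175
  psi_2 = theta_2 + phi_1 psi_1 = 0.357 + (-0.645)(-0.175) = 0.469875
Right-hand sides:
  c_0 = sigma^2 (1 + theta_1 psi_1 + theta_2 psi_2) = 3 * (1 + (0.47)(-0.175) + (0.357)(0.469875)) = 3 * 1.085495 = 3.256486
  c_1 = sigma^2 (theta_1 + theta_2 psi_1) = 3 * (0.47 + (0.357)(-0.175)) = 1.222575
  c_2 = sigma^2 theta_2 = 3 * (0.357) = 1.071
Equations for k = 0 and k = 1 (AR order 1):
  gamma(0) = phi_1 gamma(1) + c_0
  gamma(1) = phi_1 gamma(0) + c_1
Substituting the second into the first: gamma(0) (1 - phi_1^2) = c_0 + phi_1 c_1, so
  gamma(0) = (c_0 + phi_1 c_1) / (1 - phi_1^2) = (3.256486 + (-0.645)(1.222575)) / (1 - (-0.645)^2) = 2.467925 / 0.583975 = 4.22608.
  gamma(1) = phi_1 gamma(0) + c_1 = (-0.645)(4.22608) + (1.222575) = -1.503247.
For k = 2: gamma(2) = phi_1 gamma(1) + c_2
  = (-0.645)(-1.503247) + (1.071) = 2.040594.
Therefore gamma(2) = 2.0406 (to 4 decimal places).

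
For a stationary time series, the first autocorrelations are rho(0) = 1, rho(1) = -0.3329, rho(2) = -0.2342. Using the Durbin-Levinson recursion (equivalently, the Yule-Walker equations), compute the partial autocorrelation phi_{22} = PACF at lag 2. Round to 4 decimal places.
\phi_{22} = -0.3880

The PACF at lag k is phi_{kk}, the last component of the solution
to the Yule-Walker system G_k phi = r_k where
  (G_k)_{ij} = rho(|i - j|), (r_k)_i = rho(i), i,j = 1..k.
Equivalently, Durbin-Levinson gives phi_{kk} iteratively:
  phi_{11} = rho(1)
  phi_{kk} = [rho(k) - sum_{j=1..k-1} phi_{k-1,j} rho(k-j)]
            / [1 - sum_{j=1..k-1} phi_{k-1,j} rho(j)],
  phi_{k,j} = phi_{k-1,j} - phi_{kk} phi_{k-1,k-j},  j = 1..k-1.
Step k = 1:
  phi_11 = rho(1) = -0.3329.
Step k = 2:
  phi_22 = [rho(2) - phi_11 rho(1)] / [1 - phi_11 rho(1)] = [-0.2342 - (-0.3329)(-0.3329)] / [1 - (-0.3329)(-0.3329)]
         = -0.34502241 / 0.88917759 = -0.388.
Therefore phi_{22} = -0.3880.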